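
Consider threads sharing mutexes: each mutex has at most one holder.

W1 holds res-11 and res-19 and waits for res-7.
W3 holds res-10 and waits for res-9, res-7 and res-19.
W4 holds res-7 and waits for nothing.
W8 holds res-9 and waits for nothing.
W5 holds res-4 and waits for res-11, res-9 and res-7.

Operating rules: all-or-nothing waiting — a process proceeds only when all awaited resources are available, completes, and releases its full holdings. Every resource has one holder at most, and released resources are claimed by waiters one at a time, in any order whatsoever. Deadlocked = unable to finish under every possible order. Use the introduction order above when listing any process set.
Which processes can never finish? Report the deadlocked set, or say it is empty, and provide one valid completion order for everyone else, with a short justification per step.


Nothing here is deadlocked.
Key observation: no waiting chain loops back on itself — every chain ends at a process that waits on nothing, so everyone eventually runs.
One completion order for the rest: W8, W4, W1, W5, W3.
Verifying each step:
  W8 waits on nothing -> runs at once and releases res-9
  W4 waits on nothing -> runs at once and releases res-7
  W1 waits on res-7 — all released -> runs and releases res-11 and res-19
  W5 waits on res-11, res-9 and res-7 — all released -> runs and releases res-4
  W3 waits on res-9, res-7 and res-19 — all released -> runs and releases res-10


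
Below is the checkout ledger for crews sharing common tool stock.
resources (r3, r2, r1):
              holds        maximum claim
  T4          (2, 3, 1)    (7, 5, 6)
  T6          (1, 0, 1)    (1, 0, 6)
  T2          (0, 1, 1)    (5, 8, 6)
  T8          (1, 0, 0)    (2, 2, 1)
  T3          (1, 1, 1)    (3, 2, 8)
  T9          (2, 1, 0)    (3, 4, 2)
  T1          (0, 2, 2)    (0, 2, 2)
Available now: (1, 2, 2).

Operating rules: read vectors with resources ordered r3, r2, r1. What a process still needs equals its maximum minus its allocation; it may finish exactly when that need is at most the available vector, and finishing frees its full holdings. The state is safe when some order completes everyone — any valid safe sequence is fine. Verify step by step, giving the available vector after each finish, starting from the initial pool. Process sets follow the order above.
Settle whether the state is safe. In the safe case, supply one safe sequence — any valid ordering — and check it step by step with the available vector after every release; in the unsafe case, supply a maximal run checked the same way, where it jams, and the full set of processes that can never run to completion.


The state is UNSAFE.
Key observation: T8, T1, T9 can finish, but then (4, 5, 4) is all there is, and the blocked group's r1 demands exceed it.
The run T8, T1, T9 cannot be extended any further. Verifying each step:
  pool = (1, 2, 2)
  T8 needs (1, 2, 1) <= (1, 2, 2) -> finishes; pool += (1, 0, 0) = (2, 2, 2)
  T1 needs (0, 0, 0) <= (2, 2, 2) -> finishes; pool += (0, 2, 2) = (2, 4, 4)
  T9 needs (1, 3, 2) <= (2, 4, 4) -> finishes; pool += (2, 1, 0) = (4, 5, 4)
  blocked: T4 wants (5, 2, 5), pool (4, 5, 4) — not enough r3 and r1
  blocked: T6 wants (0, 0, 5), pool (4, 5, 4) — not enough r1
  blocked: T2 wants (5, 7, 5), pool (4, 5, 4) — not enough r3, r2 and r1
  blocked: T3 wants (2, 1, 7), pool (4, 5, 4) — not enough r1
Permanently blocked: T4, T6, T2 and T3.


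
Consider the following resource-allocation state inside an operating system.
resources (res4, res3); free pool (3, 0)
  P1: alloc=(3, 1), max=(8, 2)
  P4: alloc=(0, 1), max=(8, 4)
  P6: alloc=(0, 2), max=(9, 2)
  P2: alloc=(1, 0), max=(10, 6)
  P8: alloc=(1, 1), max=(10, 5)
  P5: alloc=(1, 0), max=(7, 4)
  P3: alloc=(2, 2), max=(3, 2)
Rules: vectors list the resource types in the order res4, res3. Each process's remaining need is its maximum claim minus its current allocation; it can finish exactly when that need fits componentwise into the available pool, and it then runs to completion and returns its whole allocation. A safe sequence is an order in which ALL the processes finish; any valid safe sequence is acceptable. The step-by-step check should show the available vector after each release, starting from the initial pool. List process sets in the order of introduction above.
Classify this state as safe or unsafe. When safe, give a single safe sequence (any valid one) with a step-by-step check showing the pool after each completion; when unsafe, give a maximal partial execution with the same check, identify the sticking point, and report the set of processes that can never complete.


SAFE — a valid safe sequence is P3, P1, P4, P5, P6, P8, P2.
Key observation: the first exact fit in this order is P1 — it needs (5, 1) with (5, 2) free, meeting a requested resource to the last unit.
Walking it through:
  pool = (3, 0)
  P3: need (1, 0) fits (3, 0); releases (2, 2), pool now (5, 2)
  P1: need (5, 1) fits (5, 2); releases (3, 1), pool now (8, 3)
  P4: need (8, 3) fits (8, 3); releases (0, 1), pool now (8, 4)
  P5: need (6, 4) fits (8, 4); releases (1, 0), pool now (9, 4)
  P6: need (9, 0) fits (9, 4); releases (0, 2), pool now (9, 6)
  P8: need (9, 4) fits (9, 6); releases (1, 1), pool now (10, 7)
  P2: need (9, 6) fits (10, 7); releases (1, 0), pool now (11, 7)


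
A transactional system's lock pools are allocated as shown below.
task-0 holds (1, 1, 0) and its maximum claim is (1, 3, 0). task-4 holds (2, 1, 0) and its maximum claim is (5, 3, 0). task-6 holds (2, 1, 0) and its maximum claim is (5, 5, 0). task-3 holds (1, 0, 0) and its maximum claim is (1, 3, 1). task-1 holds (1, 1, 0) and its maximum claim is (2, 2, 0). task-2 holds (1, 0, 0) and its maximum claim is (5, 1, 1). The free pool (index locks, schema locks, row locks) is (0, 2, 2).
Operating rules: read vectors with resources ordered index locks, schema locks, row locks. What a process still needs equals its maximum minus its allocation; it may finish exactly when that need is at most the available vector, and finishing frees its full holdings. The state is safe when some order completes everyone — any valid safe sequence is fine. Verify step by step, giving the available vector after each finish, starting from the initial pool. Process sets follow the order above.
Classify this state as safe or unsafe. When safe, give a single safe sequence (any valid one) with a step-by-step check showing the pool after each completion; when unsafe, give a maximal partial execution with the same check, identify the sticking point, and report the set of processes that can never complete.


SAFE — a valid safe sequence is task-0, task-3, task-1, task-4, task-6, task-2.
Key observation: at task-0 the run first touches a limit — (0, 2, 0) against (0, 2, 2), exact on a resource it actually requests.
Walking it through:
  pool = (0, 2, 2)
  task-0 needs (0, 2, 0) <= (0, 2, 2) -> finishes; pool += (1, 1, 0) = (1, 3, 2)
  task-3 needs (0, 3, 1) <= (1, 3, 2) -> finishes; pool += (1, 0, 0) = (2, 3, 2)
  task-1 needs (1, 1, 0) <= (2, 3, 2) -> finishes; pool += (1, 1, 0) = (3, 4, 2)
  task-4 needs (3, 2, 0) <= (3, 4, 2) -> finishes; pool += (2, 1, 0) = (5, 5, 2)
  task-6 needs (3, 4, 0) <= (5, 5, 2) -> finishes; pool += (2, 1, 0) = (7, 6, 2)
  task-2 needs (4, 1, 1) <= (7, 6, 2) -> finishes; pool += (1, 0, 0) = (8, 6, 2)


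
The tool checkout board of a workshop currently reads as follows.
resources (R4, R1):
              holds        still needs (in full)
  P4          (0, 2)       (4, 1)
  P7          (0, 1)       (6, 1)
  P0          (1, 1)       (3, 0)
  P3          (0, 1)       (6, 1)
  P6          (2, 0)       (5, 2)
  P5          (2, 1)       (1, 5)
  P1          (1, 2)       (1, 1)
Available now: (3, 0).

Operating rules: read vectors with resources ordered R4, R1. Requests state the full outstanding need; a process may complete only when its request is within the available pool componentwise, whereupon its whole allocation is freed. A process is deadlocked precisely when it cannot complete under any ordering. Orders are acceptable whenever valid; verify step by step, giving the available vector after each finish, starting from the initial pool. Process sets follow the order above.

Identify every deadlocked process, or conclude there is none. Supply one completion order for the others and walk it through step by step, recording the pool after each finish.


No process is deadlocked.
Key observation: the pool covers P0 at once, and every later process fits after earlier releases.
A valid finishing order for the others: P0, P1, P6, P4, P3, P5, P7. Step-by-step check:
  pool = (3, 0)
  P0 needs (3, 0) <= (3, 0) -> finishes; pool += (1, 1) = (4, 1)
  P1 needs (1, 1) <= (4, 1) -> finishes; pool += (1, 2) = (5, 3)
  P6 needs (5, 2) <= (5, 3) -> finishes; pool += (2, 0) = (7, 3)
  P4 needs (4, 1) <= (7, 3) -> finishes; pool += (0, 2) = (7, 5)
  P3 needs (6, 1) <= (7, 5) -> finishes; pool += (0, 1) = (7, 6)
  P5 needs (1, 5) <= (7, 6) -> finishes; pool += (2, 1) = (9, 7)
  P7 needs (6, 1) <= (9, 7) -> finishes; pool += (0, 1) = (9, 8)


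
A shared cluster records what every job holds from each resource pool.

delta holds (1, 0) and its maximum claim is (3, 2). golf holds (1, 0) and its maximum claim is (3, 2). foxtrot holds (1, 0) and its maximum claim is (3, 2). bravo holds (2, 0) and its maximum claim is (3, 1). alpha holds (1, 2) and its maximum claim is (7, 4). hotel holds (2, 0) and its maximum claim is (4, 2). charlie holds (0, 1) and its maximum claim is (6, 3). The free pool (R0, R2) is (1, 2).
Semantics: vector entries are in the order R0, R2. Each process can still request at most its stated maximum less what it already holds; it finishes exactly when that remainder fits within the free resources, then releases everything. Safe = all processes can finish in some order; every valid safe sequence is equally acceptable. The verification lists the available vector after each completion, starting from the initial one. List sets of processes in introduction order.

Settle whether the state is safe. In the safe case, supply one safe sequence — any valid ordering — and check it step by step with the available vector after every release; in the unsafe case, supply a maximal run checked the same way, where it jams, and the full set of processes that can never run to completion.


SAFE. One safe sequence: bravo, hotel, golf, foxtrot, charlie, delta, alpha.
Key observation: bravo is the earliest step where a requested resource binds exactly: need (1, 1), pool (1, 2) at its turn.
Verifying each step:
  pool = (1, 2)
  bravo: need (1, 1) fits (1, 2); releases (2, 0), pool now (3, 2)
  hotel: need (2, 2) fits (3, 2); releases (2, 0), pool now (5, 2)
  golf: need (2, 2) fits (5, 2); releases (1, 0), pool now (6, 2)
  foxtrot: need (2, 2) fits (6, 2); releases (1, 0), pool now (7, 2)
  charlie: need (6, 2) fits (7, 2); releases (0, 1), pool now (7, 3)
  delta: need (2, 2) fits (7, 3); releases (1, 0), pool now (8, 3)
  alpha: need (6, 2) fits (8, 3); releases (1, 2), pool now (9, 5)


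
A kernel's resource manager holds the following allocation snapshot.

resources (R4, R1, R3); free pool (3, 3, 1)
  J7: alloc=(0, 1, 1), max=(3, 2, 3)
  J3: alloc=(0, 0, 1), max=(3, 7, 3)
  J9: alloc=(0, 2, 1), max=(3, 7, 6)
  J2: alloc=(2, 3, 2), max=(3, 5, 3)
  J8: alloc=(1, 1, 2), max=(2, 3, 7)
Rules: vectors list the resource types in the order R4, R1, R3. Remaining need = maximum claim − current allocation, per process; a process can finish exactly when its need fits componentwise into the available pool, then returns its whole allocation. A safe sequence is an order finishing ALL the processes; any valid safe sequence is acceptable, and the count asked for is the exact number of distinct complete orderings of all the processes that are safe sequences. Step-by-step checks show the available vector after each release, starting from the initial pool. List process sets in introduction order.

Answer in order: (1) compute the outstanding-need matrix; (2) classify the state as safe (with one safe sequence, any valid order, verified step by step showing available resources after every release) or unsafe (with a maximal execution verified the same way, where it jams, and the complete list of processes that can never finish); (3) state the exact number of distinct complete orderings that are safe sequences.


(1) Outstanding need per process (order R4, R1, R3):
  J7: (3, 1, 2)
  J3: (3, 7, 2)
  J9: (3, 5, 5)
  J2: (1, 2, 1)
  J8: (1, 2, 5)
(2) SAFE — a valid safe sequence is J2, J7, J3, J9, J8.
Key observation: at J2 the run first touches a limit — (1, 2, 1) against (3, 3, 1), exact on a resource it actually requests.
Step-by-step check:
  pool = (3, 3, 1)
  run J2 (needs (1, 2, 1), free (3, 3, 1)); after release of (2, 3, 2) the pool is (5, 6, 3)
  run J7 (needs (3, 1, 2), free (5, 6, 3)); after release of (0, 1, 1) the pool is (5, 7, 4)
  run J3 (needs (3, 7, 2), free (5, 7, 4)); after release of (0, 0, 1) the pool is (5, 7, 5)
  run J9 (needs (3, 5, 5), free (5, 7, 5)); after release of (0, 2, 1) the pool is (5, 9, 6)
  run J8 (needs (1, 2, 5), free (5, 9, 6)); after release of (1, 1, 2) the pool is (6, 10, 8)
(3) Exactly 2 of the possible complete orderings are safe sequences.


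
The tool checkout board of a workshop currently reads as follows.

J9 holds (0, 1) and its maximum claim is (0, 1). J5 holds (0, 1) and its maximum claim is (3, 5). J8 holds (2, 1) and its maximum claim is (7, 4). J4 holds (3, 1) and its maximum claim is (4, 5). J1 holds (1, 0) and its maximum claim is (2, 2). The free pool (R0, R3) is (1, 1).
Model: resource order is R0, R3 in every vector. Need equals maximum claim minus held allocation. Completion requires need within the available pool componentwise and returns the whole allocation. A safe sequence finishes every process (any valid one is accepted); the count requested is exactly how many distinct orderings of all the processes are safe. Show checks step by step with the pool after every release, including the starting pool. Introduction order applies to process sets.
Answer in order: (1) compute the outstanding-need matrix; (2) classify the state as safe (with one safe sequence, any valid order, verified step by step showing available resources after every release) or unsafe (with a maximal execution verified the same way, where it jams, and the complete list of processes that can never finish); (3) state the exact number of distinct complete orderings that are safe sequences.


(1) Need matrix, components ordered R0, R3:
  J9: (0, 0)
  J5: (3, 4)
  J8: (5, 3)
  J4: (1, 4)
  J1: (1, 2)
(2) UNSAFE — no complete ordering exists.
Key observation: once J9, J1 finish, the pool peaks at (2, 2) — and every remaining process still needs more R3 than that.
The run J9, J1 cannot be extended any further. Step-by-step check:
  pool = (1, 1)
  J9: need (0, 0) fits (1, 1); releases (0, 1), pool now (1, 2)
  J1: need (1, 2) fits (1, 2); releases (1, 0), pool now (2, 2)
  J5 still needs (3, 4) but only (2, 2) is free — short on R0 and R3
  J8 still needs (5, 3) but only (2, 2) is free — short on R0 and R3
  J4 still needs (1, 4) but only (2, 2) is free — short on R3
Never able to finish: J5, J8 and J4.
(3) Exactly 0 of the possible complete orderings are safe sequences.


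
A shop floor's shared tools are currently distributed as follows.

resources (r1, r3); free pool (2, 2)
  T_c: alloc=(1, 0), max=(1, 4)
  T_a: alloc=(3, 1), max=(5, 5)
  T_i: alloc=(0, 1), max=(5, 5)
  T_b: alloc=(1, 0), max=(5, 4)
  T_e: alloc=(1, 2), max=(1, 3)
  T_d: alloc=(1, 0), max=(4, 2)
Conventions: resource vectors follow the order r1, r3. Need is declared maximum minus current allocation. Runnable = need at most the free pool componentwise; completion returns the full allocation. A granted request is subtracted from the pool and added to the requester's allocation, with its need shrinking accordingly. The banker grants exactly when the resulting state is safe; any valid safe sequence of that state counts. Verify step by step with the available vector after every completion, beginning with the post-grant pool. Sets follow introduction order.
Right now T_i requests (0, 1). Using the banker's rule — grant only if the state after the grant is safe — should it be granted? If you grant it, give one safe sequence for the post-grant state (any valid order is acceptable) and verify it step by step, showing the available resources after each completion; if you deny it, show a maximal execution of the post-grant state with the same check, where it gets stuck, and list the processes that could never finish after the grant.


DENY — the pretend-granted state is unsafe.
Key observation: after T_e, T_d the pool peaks at (4, 3), and each blocked process is short somewhere: T_c on r3; T_a on r3; T_i on r1; T_b on r3.
On the post-grant state, T_e, T_d is a maximal run — nothing extends it. Step-by-step check:
  pool = (2, 1)
  run T_e (needs (0, 1), free (2, 1)); after release of (1, 2) the pool is (3, 3)
  run T_d (needs (3, 2), free (3, 3)); after release of (1, 0) the pool is (4, 3)
  T_c cannot run: need (0, 4) vs free (4, 3) (insufficient r3)
  T_a cannot run: need (2, 4) vs free (4, 3) (insufficient r3)
  T_i cannot run: need (5, 3) vs free (4, 3) (insufficient r1)
  T_b cannot run: need (4, 4) vs free (4, 3) (insufficient r3)
Post-grant, the permanently blocked set is T_c, T_a, T_i and T_b.


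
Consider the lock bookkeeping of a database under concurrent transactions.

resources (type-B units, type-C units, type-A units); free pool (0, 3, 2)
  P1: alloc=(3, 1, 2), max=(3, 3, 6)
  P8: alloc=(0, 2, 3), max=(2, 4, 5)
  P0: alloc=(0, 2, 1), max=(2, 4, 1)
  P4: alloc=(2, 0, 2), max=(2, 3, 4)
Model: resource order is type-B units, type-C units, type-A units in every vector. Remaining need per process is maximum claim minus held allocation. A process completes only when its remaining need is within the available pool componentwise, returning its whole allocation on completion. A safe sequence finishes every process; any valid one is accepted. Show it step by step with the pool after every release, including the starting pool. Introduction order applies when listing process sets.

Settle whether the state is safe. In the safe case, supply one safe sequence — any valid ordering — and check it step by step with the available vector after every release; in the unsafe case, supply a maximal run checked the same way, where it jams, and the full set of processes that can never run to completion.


The state is SAFE; one workable sequence: P4, P1, P8, P0.
Key observation: at P4 the run first touches a limit — (0, 3, 2) against (0, 3, 2), exact on a resource it actually requests.
Check, step by step:
  pool = (0, 3, 2)
  run P4 (needs (0, 3, 2), free (0, 3, 2)); after release of (2, 0, 2) the pool is (2, 3, 4)
  run P1 (needs (0, 2, 4), free (2, 3, 4)); after release of (3, 1, 2) the pool is (5, 4, 6)
  run P8 (needs (2, 2, 2), free (5, 4, 6)); after release of (0, 2, 3) the pool is (5, 6, 9)
  run P0 (needs (2, 2, 0), free (5, 6, 9)); after release of (0, 2, 1) the pool is (5, 8, 10)


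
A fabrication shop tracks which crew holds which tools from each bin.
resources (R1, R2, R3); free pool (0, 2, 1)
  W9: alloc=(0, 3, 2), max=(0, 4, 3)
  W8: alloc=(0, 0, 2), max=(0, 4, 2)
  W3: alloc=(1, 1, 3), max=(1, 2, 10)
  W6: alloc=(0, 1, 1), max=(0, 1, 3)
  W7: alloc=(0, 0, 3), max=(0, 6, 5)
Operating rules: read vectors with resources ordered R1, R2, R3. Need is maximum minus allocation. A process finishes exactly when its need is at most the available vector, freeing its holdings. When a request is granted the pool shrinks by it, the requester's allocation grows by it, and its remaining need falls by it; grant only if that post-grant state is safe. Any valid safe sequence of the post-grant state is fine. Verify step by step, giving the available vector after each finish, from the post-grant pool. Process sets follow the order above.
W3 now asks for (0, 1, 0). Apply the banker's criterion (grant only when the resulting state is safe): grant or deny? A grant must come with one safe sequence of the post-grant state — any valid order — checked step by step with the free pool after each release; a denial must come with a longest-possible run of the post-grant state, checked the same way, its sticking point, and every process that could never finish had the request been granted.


DENY: after the grant no complete ordering would exist.
Key observation: after W9, W8, W6 the pool peaks at (0, 5, 6), and each blocked process is short somewhere: W3 on R3; W7 on R2.
After a pretend grant, a maximal execution: W9, W8, W6 — then nothing else fits. Step-by-step check:
  pool = (0, 1, 1)
  W9 needs (0, 1, 1) <= (0, 1, 1) -> finishes; pool += (0, 3, 2) = (0, 4, 3)
  W8 needs (0, 4, 0) <= (0, 4, 3) -> finishes; pool += (0, 0, 2) = (0, 4, 5)
  W6 needs (0, 0, 2) <= (0, 4, 5) -> finishes; pool += (0, 1, 1) = (0, 5, 6)
  blocked: W3 wants (0, 0, 7), pool (0, 5, 6) — not enough R3
  blocked: W7 wants (0, 6, 2), pool (0, 5, 6) — not enough R2
Processes that could never finish after the grant: W3 and W7.


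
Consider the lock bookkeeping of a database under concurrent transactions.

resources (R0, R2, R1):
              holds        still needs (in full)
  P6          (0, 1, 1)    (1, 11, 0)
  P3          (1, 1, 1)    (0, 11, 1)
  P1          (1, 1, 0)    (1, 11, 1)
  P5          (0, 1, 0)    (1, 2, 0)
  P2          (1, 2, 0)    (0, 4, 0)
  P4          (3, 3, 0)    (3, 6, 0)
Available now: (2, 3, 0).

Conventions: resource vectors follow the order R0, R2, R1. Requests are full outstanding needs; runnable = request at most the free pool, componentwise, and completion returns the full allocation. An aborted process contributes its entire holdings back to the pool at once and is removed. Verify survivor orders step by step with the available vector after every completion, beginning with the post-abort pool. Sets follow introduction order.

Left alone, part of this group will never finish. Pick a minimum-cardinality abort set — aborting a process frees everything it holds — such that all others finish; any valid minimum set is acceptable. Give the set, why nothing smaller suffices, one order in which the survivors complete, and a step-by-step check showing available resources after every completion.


Minimum abort set: P6 and P3.
Key observation: before aborting P6 and P3, P1 was permanently blocked — no order could ever run it; afterwards it completes at step 4.
Why nothing smaller works — every single abort fails: P6 alone leaves P3 blocked (short on R2); P3 alone leaves P6 blocked (short on R2); P1 alone leaves P6 blocked (short on R2); P5 alone leaves P6 blocked (short on R2); P2 alone leaves P6 blocked (short on R2); P4 alone leaves P6 blocked (short on R2).
The survivors complete as P2, P5, P4, P1. Check, step by step (starting from the post-abort pool):
  pool = (3, 5, 2)
  run P2 (needs (0, 4, 0), free (3, 5, 2)); after release of (1, 2, 0) the pool is (4, 7, 2)
  run P5 (needs (1, 2, 0), free (4, 7, 2)); after release of (0, 1, 0) the pool is (4, 8, 2)
  run P4 (needs (3, 6, 0), free (4, 8, 2)); after release of (3, 3, 0) the pool is (7, 11, 2)
  run P1 (needs (1, 11, 1), free (7, 11, 2)); after release of (1, 1, 0) the pool is (8, 12, 2)


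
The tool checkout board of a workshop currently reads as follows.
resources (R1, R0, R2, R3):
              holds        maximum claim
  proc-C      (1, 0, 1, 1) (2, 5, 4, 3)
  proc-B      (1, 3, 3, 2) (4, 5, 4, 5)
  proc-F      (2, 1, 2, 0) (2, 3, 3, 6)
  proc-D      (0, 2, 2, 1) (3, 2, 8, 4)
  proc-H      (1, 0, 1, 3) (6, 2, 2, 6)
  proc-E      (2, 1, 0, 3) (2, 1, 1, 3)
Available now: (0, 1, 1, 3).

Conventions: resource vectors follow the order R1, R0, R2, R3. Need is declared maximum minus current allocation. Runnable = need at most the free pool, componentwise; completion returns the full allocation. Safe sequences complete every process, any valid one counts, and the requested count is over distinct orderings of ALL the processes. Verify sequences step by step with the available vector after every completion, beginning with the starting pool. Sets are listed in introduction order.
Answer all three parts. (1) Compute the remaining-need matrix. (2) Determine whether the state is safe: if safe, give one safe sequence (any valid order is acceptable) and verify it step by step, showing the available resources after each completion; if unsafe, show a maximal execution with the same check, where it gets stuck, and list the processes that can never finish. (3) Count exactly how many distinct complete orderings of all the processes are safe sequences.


(1) Remaining need (order R1, R0, R2, R3):
  proc-C: (1, 5, 3, 2)
  proc-B: (3, 2, 1, 3)
  proc-F: (0, 2, 1, 6)
  proc-D: (3, 0, 6, 3)
  proc-H: (5, 2, 1, 3)
  proc-E: (0, 0, 1, 0)
(2) SAFE. One safe sequence: proc-E, proc-F, proc-B, proc-H, proc-D, proc-C.
Key observation: the first exact fit in this order is proc-E — it needs (0, 0, 1, 0) with (0, 1, 1, 3) free, meeting a requested resource to the last unit.
Verifying each step:
  pool = (0, 1, 1, 3)
  proc-E needs (0, 0, 1, 0) <= (0, 1, 1, 3) -> finishes; pool += (2, 1, 0, 3) = (2, 2, 1, 6)
  proc-F needs (0, 2, 1, 6) <= (2, 2, 1, 6) -> finishes; pool += (2, 1, 2, 0) = (4, 3, 3, 6)
  proc-B needs (3, 2, 1, 3) <= (4, 3, 3, 6) -> finishes; pool += (1, 3, 3, 2) = (5, 6, 6, 8)
  proc-H needs (5, 2, 1, 3) <= (5, 6, 6, 8) -> finishes; pool += (1, 0, 1, 3) = (6, 6, 7, 11)
  proc-D needs (3, 0, 6, 3) <= (6, 6, 7, 11) -> finishes; pool += (0, 2, 2, 1) = (6, 8, 9, 12)
  proc-C needs (1, 5, 3, 2) <= (6, 8, 9, 12) -> finishes; pool += (1, 0, 1, 1) = (7, 8, 10, 13)
(3) Precisely 6 of the possible complete orderings are safe sequences.


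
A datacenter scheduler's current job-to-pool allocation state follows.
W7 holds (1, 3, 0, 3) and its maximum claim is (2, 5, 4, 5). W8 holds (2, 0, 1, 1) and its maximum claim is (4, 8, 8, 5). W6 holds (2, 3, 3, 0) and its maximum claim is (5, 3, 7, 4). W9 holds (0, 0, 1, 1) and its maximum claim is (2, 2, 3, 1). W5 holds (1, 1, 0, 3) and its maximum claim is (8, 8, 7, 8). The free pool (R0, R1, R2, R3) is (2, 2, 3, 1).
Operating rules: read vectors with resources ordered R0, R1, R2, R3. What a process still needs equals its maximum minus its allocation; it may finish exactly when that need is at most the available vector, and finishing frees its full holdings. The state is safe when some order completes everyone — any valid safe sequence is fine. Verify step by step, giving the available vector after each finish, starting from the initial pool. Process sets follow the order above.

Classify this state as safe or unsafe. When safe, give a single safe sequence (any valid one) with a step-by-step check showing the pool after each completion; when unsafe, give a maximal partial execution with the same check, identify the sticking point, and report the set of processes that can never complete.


SAFE. One safe sequence: W9, W7, W6, W8, W5.
Key observation: W9 marks the first exact bind of the order: its need (2, 2, 2, 0) fits the free (2, 2, 3, 1) with zero slack on a requested resource.
Step-by-step check:
  pool = (2, 2, 3, 1)
  W9 needs (2, 2, 2, 0) <= (2, 2, 3, 1) -> finishes; pool += (0, 0, 1, 1) = (2, 2, 4, 2)
  W7 needs (1, 2, 4, 2) <= (2, 2, 4, 2) -> finishes; pool += (1, 3, 0, 3) = (3, 5, 4, 5)
  W6 needs (3, 0, 4, 4) <= (3, 5, 4, 5) -> finishes; pool += (2, 3, 3, 0) = (5, 8, 7, 5)
  W8 needs (2, 8, 7, 4) <= (5, 8, 7, 5) -> finishes; pool += (2, 0, 1, 1) = (7, 8, 8, 6)
  W5 needs (7, 7, 7, 5) <= (7, 8, 8, 6) -> finishes; pool += (1, 1, 0, 3) = (8, 9, 8, 9)


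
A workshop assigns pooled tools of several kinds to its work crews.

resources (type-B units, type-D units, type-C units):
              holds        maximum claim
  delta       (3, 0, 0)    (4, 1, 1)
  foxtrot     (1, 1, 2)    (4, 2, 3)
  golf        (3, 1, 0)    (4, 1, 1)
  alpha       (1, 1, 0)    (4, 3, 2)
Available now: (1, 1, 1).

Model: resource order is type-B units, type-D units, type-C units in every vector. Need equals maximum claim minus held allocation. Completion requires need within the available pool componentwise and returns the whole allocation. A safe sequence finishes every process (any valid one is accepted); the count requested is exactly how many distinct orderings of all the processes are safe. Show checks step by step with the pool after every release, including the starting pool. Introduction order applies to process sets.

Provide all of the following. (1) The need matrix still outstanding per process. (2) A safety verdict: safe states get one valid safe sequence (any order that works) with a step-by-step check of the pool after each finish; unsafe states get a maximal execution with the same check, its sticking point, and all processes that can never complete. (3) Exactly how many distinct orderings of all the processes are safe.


(1) Need matrix, components ordered type-B units, type-D units, type-C units:
  delta: (1, 1, 1)
  foxtrot: (3, 1, 1)
  golf: (1, 0, 1)
  alpha: (3, 2, 2)
(2) The state is SAFE; one workable sequence: delta, foxtrot, golf, alpha.
Key observation: delta is the earliest step where a requested resource binds exactly: need (1, 1, 1), pool (1, 1, 1) at its turn.
Verifying each step:
  pool = (1, 1, 1)
  run delta (needs (1, 1, 1), free (1, 1, 1)); after release of (3, 0, 0) the pool is (4, 1, 1)
  run foxtrot (needs (3, 1, 1), free (4, 1, 1)); after release of (1, 1, 2) the pool is (5, 2, 3)
  run golf (needs (1, 0, 1), free (5, 2, 3)); after release of (3, 1, 0) the pool is (8, 3, 3)
  run alpha (needs (3, 2, 2), free (8, 3, 3)); after release of (1, 1, 0) the pool is (9, 4, 3)
(3) The exact count: 6 of the possible complete orderings are safe sequences.


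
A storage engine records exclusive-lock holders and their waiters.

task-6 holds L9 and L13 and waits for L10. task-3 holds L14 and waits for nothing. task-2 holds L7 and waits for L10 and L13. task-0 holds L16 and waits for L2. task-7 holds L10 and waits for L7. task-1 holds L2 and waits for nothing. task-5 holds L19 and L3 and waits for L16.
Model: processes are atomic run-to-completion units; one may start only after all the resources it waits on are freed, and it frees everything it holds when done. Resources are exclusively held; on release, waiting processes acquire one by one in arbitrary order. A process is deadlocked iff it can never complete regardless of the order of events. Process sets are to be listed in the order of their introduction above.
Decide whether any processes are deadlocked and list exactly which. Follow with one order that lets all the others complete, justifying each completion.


Deadlocked: task-6, task-2 and task-7.
Key observation: the loop task-6 -> task-7 -> task-2 -> task-6 blocks itself forever; no other process is dragged down with it.
One completion order for the rest: task-1, task-0, task-3, task-5.
Walking it through:
  run task-1 (it waits on nothing); releases L2
  task-0: everything it awaited (L2) is free; runs, freeing L16
  run task-3 (it waits on nothing); releases L14
  task-5: everything it awaited (L16) is free; runs, freeing L19 and L3


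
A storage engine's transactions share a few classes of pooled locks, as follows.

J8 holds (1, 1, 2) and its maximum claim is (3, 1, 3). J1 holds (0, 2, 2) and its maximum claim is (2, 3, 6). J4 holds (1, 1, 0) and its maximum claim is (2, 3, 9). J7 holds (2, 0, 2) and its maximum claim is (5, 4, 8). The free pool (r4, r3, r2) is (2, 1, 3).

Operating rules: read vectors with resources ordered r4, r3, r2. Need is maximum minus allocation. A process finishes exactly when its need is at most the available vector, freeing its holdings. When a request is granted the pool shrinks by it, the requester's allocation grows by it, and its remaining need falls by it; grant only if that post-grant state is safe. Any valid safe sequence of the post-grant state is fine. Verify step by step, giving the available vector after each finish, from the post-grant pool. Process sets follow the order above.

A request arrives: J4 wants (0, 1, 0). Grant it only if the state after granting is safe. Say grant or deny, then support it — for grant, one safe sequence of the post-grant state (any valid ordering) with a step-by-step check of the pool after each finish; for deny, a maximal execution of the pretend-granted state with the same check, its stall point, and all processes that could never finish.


DENY — the pretend-granted state is unsafe.
Key observation: after J8, J1 the pool peaks at (3, 3, 7), and each blocked process is short somewhere: J4 on r2; J7 on r3.
After a pretend grant, a maximal execution: J8, J1 — then nothing else fits. Verifying each step:
  pool = (2, 0, 3)
  run J8 (needs (2, 0, 1), free (2, 0, 3)); after release of (1, 1, 2) the pool is (3, 1, 5)
  run J1 (needs (2, 1, 4), free (3, 1, 5)); after release of (0, 2, 2) the pool is (3, 3, 7)
  J4 cannot run: need (1, 1, 9) vs free (3, 3, 7) (insufficient r2)
  J7 cannot run: need (3, 4, 6) vs free (3, 3, 7) (insufficient r3)
Had the request been granted, J4 and J7 could never finish.


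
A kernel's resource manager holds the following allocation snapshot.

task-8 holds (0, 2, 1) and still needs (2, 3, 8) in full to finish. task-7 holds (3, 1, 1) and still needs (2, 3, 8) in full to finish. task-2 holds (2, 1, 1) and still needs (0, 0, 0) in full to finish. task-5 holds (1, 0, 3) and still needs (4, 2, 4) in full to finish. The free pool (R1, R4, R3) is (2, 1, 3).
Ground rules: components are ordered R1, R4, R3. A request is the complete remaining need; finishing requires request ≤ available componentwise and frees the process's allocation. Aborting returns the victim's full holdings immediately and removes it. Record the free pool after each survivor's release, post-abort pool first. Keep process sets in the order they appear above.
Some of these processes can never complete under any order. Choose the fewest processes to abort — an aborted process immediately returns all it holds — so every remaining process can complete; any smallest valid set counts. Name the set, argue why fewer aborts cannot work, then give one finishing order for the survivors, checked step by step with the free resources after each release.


The answer: abort task-8.
Key observation: aborting task-8 returns (0, 2, 1), and task-7 — hopeless before — runs at step 3 with the returned capacity in the pool.
Minimality: the empty abort set fails — the state is deadlocked as it stands.
The survivors complete as task-2, task-5, task-7. Verifying each step (starting from the post-abort pool):
  pool = (2, 3, 4)
  task-2 needs (0, 0, 0) <= (2, 3, 4) -> finishes; pool += (2, 1, 1) = (4, 4, 5)
  task-5 needs (4, 2, 4) <= (4, 4, 5) -> finishes; pool += (1, 0, 3) = (5, 4, 8)
  task-7 needs (2, 3, 8) <= (5, 4, 8) -> finishes; pool += (3, 1, 1) = (8, 5, 9)


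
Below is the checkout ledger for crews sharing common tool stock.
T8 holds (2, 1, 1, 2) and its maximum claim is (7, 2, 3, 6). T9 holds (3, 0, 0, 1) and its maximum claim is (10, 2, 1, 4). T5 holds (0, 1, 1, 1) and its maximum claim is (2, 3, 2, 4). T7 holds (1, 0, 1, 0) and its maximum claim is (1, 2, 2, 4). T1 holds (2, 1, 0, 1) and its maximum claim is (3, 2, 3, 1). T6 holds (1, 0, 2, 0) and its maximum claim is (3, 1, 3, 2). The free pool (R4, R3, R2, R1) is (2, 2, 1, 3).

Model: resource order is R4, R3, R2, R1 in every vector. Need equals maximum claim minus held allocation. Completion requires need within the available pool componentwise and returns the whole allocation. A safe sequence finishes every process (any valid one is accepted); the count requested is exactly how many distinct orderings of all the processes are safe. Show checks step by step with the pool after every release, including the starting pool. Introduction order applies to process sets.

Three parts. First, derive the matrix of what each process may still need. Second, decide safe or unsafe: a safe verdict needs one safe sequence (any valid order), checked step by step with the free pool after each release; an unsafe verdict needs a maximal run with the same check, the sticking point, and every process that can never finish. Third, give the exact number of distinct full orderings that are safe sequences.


(1) Remaining need (order R4, R3, R2, R1):
  T8: (5, 1, 2, 4)
  T9: (7, 2, 1, 3)
  T5: (2, 2, 1, 3)
  T7: (0, 2, 1, 4)
  T1: (1, 1, 3, 0)
  T6: (2, 1, 1, 2)
(2) SAFE, for example via the order T6, T5, T1, T7, T8, T9.
Key observation: T6 marks the first exact bind of the order: its need (2, 1, 1, 2) fits the free (2, 2, 1, 3) with zero slack on a requested resource.
Verifying each step:
  pool = (2, 2, 1, 3)
  run T6 (needs (2, 1, 1, 2), free (2, 2, 1, 3)); after release of (1, 0, 2, 0) the pool is (3, 2, 3, 3)
  run T5 (needs (2, 2, 1, 3), free (3, 2, 3, 3)); after release of (0, 1, 1, 1) the pool is (3, 3, 4, 4)
  run T1 (needs (1, 1, 3, 0), free (3, 3, 4, 4)); after release of (2, 1, 0, 1) the pool is (5, 4, 4, 5)
  run T7 (needs (0, 2, 1, 4), free (5, 4, 4, 5)); after release of (1, 0, 1, 0) the pool is (6, 4, 5, 5)
  run T8 (needs (5, 1, 2, 4), free (6, 4, 5, 5)); after release of (2, 1, 1, 2) the pool is (8, 5, 6, 7)
  run T9 (needs (7, 2, 1, 3), free (8, 5, 6, 7)); after release of (3, 0, 0, 1) the pool is (11, 5, 6, 8)
(3) The exact count: 24 of the possible complete orderings are safe sequences.


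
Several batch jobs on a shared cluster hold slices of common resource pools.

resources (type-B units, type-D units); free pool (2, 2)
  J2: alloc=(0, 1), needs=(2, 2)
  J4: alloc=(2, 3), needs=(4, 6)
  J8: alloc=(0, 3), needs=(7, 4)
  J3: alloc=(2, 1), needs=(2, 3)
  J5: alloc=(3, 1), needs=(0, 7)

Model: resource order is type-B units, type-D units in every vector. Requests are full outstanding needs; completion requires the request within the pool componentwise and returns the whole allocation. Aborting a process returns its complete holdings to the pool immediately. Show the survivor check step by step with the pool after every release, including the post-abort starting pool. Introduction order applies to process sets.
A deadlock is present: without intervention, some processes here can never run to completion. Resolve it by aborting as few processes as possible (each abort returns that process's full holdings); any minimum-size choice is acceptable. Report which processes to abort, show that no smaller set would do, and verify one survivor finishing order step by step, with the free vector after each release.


Abort J4.
Key observation: J5 had no path to completion before; after the abort of J4 ((2, 3) returned), step 3 is where it fits.
Why nothing smaller works: aborting no one leaves the state deadlocked as given.
One survivor order: J2, J3, J5, J8. Walking it through (post-abort pool first):
  pool = (4, 5)
  run J2 (needs (2, 2), free (4, 5)); after release of (0, 1) the pool is (4, 6)
  run J3 (needs (2, 3), free (4, 6)); after release of (2, 1) the pool is (6, 7)
  run J5 (needs (0, 7), free (6, 7)); after release of (3, 1) the pool is (9, 8)
  run J8 (needs (7, 4), free (9, 8)); after release of (0, 3) the pool is (9, 11)


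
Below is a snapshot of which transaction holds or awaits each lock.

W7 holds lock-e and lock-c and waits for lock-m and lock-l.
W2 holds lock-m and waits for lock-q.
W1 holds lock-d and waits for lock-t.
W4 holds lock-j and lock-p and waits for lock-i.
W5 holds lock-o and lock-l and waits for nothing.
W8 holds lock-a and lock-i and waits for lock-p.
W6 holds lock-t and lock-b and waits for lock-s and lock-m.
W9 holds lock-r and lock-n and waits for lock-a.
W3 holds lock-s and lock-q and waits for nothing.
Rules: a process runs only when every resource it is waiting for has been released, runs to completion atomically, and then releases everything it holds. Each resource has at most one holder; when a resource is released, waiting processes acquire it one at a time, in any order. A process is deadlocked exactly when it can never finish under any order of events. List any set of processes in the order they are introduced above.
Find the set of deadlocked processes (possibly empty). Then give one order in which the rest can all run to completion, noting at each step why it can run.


The deadlocked set is W4, W8 and W9.
Key observation: the loop W4 -> W8 -> W4 blocks itself forever; W9 waits into the deadlock from upstream.
One completion order for the rest: W5, W3, W2, W6, W7, W1.
Step-by-step check:
  run W5 (it waits on nothing); releases lock-o and lock-l
  run W3 (it waits on nothing); releases lock-s and lock-q
  W2: everything it awaited (lock-q) is free; runs, freeing lock-m
  W6: everything it awaited (lock-s and lock-m) is free; runs, freeing lock-t and lock-b
  W7: everything it awaited (lock-m and lock-l) is free; runs, freeing lock-e and lock-c
  W1: everything it awaited (lock-t) is free; runs, freeing lock-d
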